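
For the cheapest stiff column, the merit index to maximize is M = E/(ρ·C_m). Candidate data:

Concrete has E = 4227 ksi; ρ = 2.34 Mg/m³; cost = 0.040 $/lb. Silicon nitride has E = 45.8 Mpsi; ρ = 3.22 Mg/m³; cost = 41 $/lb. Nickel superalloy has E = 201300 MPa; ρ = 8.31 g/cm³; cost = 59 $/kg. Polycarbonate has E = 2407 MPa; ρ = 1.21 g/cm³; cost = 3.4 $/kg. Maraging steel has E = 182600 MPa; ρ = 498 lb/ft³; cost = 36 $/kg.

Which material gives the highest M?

concrete

Putting every candidate on a common basis:
  concrete: E = 29.14 GPa, ρ = 2340 kg/m³, cost = 0.08818 $/kg
  silicon nitride: E = 315.8 GPa, ρ = 3220 kg/m³, cost = 90.39 $/kg
  nickel superalloy: E = 201.3 GPa, ρ = 8310 kg/m³, cost = 59.00 $/kg
  polycarbonate: E = 2.407 GPa, ρ = 1210 kg/m³, cost = 3.400 $/kg
  maraging steel: E = 182.6 GPa, ρ = 7977 kg/m³, cost = 36.00 $/kg
  concrete: M = 141 MN·m per $
  silicon nitride: M = 1.08 MN·m per $
  maraging steel: M = 0.636 MN·m per $
  polycarbonate: M = 0.585 MN·m per $
  nickel superalloy: M = 0.411 MN·m per $
The maximum is for concrete.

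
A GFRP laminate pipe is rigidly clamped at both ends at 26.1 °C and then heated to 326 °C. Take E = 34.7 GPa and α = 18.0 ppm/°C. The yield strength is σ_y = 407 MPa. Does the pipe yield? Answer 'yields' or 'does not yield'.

ΔT = 299.9 K. Constrained thermal stress σ = E·α·ΔT = 34.70×10³ MPa × 18.0×10⁻⁶ × 299.9 = 187 MPa (compressive).
Compare to σ_y = 407 MPa: σ < σ_y, so it does not yield.

does not yield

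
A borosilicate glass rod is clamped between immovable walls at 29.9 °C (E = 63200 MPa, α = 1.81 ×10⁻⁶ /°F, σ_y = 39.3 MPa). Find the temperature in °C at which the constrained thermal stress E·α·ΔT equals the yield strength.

E = 63200 MPa = 63.20 GPa.
α = 1.81×10⁻⁶/°F × 9/5 = 3.26×10⁻⁶/K.
E·α·ΔT = 39.30 MPa ⇒ ΔT = 39.30 / (63.20×10³ × 3.26×10⁻⁶) = 190.9 K.
T = 29.9 + 190.9 = 220.8 °C.

221 °C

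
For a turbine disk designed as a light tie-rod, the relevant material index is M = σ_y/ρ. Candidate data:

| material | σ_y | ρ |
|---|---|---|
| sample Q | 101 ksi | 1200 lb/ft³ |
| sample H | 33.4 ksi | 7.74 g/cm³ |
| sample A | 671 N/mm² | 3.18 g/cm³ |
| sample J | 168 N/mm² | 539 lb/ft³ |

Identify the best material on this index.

After converting to SI:
  sample Q: σ_y = 696.4 MPa, ρ = 19220 kg/m³
  sample H: σ_y = 230.3 MPa, ρ = 7740 kg/m³
  sample A: σ_y = 671.0 MPa, ρ = 3180 kg/m³
  sample J: σ_y = 168.0 MPa, ρ = 8634 kg/m³
  sample A: M = 211 kN·m/kg
  sample Q: M = 36.2 kN·m/kg
  sample H: M = 29.8 kN·m/kg
  sample J: M = 19.5 kN·m/kg
Highest index: sample A.

sample A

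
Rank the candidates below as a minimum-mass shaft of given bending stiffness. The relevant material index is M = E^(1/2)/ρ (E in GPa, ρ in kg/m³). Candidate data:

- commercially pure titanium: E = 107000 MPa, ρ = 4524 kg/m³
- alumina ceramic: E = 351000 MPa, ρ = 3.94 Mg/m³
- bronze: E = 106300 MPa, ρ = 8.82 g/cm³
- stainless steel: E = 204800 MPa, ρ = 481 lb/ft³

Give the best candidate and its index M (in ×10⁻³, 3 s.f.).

alumina ceramic, M = 4.76×10⁻³

Normalizing units and computing the index:
  commercially pure titanium: E = 107.0 GPa, ρ = 4524 kg/m³
  alumina ceramic: E = 351.0 GPa, ρ = 3940 kg/m³
  bronze: E = 106.3 GPa, ρ = 8820 kg/m³
  stainless steel: E = 204.8 GPa, ρ = 7705 kg/m³
  alumina ceramic: M = 4.76×10⁻³
  commercially pure titanium: M = 2.29×10⁻³
  stainless steel: M = 1.86×10⁻³
  bronze: M = 1.17×10⁻³
Alumina ceramic ranks first.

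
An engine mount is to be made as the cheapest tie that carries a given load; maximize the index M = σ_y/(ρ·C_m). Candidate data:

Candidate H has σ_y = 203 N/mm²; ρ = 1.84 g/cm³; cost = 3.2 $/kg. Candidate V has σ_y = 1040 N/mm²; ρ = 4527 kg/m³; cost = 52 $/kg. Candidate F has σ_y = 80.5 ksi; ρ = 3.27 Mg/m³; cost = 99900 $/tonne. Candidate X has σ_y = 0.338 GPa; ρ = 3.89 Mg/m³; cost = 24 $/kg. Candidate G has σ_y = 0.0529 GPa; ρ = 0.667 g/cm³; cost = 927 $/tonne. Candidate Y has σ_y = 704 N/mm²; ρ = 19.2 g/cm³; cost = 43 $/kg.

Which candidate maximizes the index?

candidate G

Normalizing units and computing the index:
  candidate H: σ_y = 203.0 MPa, ρ = 1840 kg/m³, cost = 3.200 $/kg
  candidate V: σ_y = 1040 MPa, ρ = 4527 kg/m³, cost = 52.00 $/kg
  candidate F: σ_y = 555.0 MPa, ρ = 3270 kg/m³, cost = 99.90 $/kg
  candidate X: σ_y = 338.0 MPa, ρ = 3890 kg/m³, cost = 24.00 $/kg
  candidate G: σ_y = 52.90 MPa, ρ = 667.0 kg/m³, cost = 0.9270 $/kg
  candidate Y: σ_y = 704.0 MPa, ρ = 19200 kg/m³, cost = 43.00 $/kg
  candidate G: M = 85.6 kN·m per $
  candidate H: M = 34.5 kN·m per $
  candidate V: M = 4.42 kN·m per $
  candidate X: M = 3.62 kN·m per $
  candidate F: M = 1.70 kN·m per $
  candidate Y: M = 0.853 kN·m per $
Highest index: candidate G.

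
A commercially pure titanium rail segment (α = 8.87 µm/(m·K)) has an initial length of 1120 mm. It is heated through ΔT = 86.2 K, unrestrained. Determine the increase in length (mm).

0.856 mm

ΔL = α·L₀·ΔT = 8.87×10⁻⁶ × 1120 mm × 86.20 K = 0.856 mm.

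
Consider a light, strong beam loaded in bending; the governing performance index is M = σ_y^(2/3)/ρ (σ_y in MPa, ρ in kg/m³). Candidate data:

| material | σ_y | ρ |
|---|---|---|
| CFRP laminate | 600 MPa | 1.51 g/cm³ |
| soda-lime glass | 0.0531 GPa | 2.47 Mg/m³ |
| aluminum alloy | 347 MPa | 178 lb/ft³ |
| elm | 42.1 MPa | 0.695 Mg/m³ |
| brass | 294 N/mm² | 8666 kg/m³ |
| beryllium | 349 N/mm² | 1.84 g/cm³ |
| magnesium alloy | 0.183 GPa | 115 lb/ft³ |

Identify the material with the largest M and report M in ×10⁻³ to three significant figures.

In SI units:
  CFRP laminate: σ_y = 600.0 MPa, ρ = 1510 kg/m³
  soda-lime glass: σ_y = 53.10 MPa, ρ = 2470 kg/m³
  aluminum alloy: σ_y = 347.0 MPa, ρ = 2851 kg/m³
  elm: σ_y = 42.10 MPa, ρ = 695.0 kg/m³
  brass: σ_y = 294.0 MPa, ρ = 8666 kg/m³
  beryllium: σ_y = 349.0 MPa, ρ = 1840 kg/m³
  magnesium alloy: σ_y = 183.0 MPa, ρ = 1842 kg/m³
  CFRP laminate: M = 47.1×10⁻³
  beryllium: M = 26.9×10⁻³
  magnesium alloy: M = 17.5×10⁻³
  elm: M = 17.4×10⁻³
  aluminum alloy: M = 17.3×10⁻³
  soda-lime glass: M = 5.72×10⁻³
  brass: M = 5.10×10⁻³
CFRP laminate has the largest M.

CFRP laminate, M = 47.1×10⁻³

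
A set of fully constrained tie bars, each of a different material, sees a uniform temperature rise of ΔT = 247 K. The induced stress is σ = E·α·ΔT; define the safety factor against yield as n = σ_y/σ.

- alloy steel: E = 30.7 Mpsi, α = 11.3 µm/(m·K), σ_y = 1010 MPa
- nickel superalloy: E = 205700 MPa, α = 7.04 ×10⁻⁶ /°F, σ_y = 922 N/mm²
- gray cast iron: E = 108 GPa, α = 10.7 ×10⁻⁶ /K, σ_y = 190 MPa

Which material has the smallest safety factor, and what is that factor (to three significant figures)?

With everything in SI (GPa, ×10⁻⁶/K, MPa):
  alloy steel: E = 211.7, α = 11.3, σ_y = 1010 → σ = 591 MPa, n = 1.71
  nickel superalloy: E = 205.7, α = 12.7, σ_y = 922.0 → σ = 644 MPa, n = 1.43
  gray cast iron: E = 108.0, α = 10.7, σ_y = 190.0 → σ = 285 MPa, n = 0.666
The minimum is gray cast iron at n = 0.666.

gray cast iron, n = 0.666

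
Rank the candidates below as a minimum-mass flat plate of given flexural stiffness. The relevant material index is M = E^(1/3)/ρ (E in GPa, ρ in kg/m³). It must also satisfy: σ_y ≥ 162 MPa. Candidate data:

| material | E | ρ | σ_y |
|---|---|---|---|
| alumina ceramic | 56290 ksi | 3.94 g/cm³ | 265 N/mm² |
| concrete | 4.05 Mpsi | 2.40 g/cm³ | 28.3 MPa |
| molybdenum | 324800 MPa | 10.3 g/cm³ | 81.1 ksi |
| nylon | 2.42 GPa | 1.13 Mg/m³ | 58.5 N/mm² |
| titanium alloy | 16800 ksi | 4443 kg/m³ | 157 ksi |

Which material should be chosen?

Screen on constraints: σ_y ≥ 162 MPa. Survivors: alumina ceramic, molybdenum, titanium alloy.
In SI units:
  alumina ceramic: E = 388.1 GPa, ρ = 3940 kg/m³
  molybdenum: E = 324.8 GPa, ρ = 10300 kg/m³
  titanium alloy: E = 115.8 GPa, ρ = 4443 kg/m³
  alumina ceramic: M = 1.85×10⁻³
  titanium alloy: M = 1.10×10⁻³
  molybdenum: M = 0.667×10⁻³
Highest index: alumina ceramic.

alumina ceramic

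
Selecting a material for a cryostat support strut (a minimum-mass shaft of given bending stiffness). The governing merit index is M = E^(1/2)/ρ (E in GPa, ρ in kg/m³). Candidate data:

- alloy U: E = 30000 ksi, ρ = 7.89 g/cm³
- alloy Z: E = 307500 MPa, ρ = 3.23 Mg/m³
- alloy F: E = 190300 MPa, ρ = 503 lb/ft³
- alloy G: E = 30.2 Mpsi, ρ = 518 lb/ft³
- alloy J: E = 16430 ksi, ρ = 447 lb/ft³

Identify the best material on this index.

alloy Z

After converting to SI:
  alloy U: E = 206.8 GPa, ρ = 7890 kg/m³
  alloy Z: E = 307.5 GPa, ρ = 3230 kg/m³
  alloy F: E = 190.3 GPa, ρ = 8057 kg/m³
  alloy G: E = 208.2 GPa, ρ = 8298 kg/m³
  alloy J: E = 113.3 GPa, ρ = 7160 kg/m³
  alloy Z: M = 5.43×10⁻³
  alloy U: M = 1.82×10⁻³
  alloy G: M = 1.74×10⁻³
  alloy F: M = 1.71×10⁻³
  alloy J: M = 1.49×10⁻³
Highest index: alloy Z.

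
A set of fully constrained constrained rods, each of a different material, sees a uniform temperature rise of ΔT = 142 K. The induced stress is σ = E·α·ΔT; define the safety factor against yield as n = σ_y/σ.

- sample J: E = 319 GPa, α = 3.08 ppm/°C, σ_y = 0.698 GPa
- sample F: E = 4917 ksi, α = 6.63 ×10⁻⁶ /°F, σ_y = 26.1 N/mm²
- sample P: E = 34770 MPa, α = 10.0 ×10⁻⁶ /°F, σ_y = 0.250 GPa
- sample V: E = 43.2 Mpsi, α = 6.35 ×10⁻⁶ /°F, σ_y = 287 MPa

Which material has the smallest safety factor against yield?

sample F

Per material, after unit conversion:
  sample J: E = 319.0, α = 3.08, σ_y = 698.0 → σ = 140 MPa, n = 5.00
  sample F: E = 33.90, α = 11.9, σ_y = 26.10 → σ = 57.5 MPa, n = 0.454
  sample P: E = 34.77, α = 18.0, σ_y = 250.0 → σ = 88.9 MPa, n = 2.81
  sample V: E = 297.9, α = 11.4, σ_y = 287.0 → σ = 483 MPa, n = 0.594
Smallest n: sample F with n = 0.454.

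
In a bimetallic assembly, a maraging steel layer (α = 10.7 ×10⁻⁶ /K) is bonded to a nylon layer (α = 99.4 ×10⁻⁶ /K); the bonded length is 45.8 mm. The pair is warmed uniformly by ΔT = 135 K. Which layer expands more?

α(maraging steel) = 10.7×10⁻⁶/K vs α(nylon) = 99.4×10⁻⁶/K.
Higher α expands more for the same ΔT: nylon.

nylon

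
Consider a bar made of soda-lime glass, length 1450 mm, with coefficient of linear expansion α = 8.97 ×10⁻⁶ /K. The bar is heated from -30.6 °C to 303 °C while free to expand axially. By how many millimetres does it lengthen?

ΔT = 303 − (-30.6) = 333.6 K.
ΔL = α·L₀·ΔT = 8.97×10⁻⁶ × 1450 mm × 333.6 K = 4.34 mm.

4.34 mm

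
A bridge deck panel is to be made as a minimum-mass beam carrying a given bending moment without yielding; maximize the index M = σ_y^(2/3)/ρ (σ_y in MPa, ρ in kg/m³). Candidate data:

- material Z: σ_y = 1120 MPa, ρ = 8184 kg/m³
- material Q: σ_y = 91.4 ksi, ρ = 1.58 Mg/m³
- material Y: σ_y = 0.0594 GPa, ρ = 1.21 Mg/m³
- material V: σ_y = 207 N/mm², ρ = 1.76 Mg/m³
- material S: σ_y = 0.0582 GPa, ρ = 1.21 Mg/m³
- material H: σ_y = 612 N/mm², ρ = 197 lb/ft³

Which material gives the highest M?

material Q

Putting every candidate on a common basis:
  material Z: σ_y = 1120 MPa, ρ = 8184 kg/m³
  material Q: σ_y = 630.2 MPa, ρ = 1580 kg/m³
  material Y: σ_y = 59.40 MPa, ρ = 1210 kg/m³
  material V: σ_y = 207.0 MPa, ρ = 1760 kg/m³
  material S: σ_y = 58.20 MPa, ρ = 1210 kg/m³
  material H: σ_y = 612.0 MPa, ρ = 3156 kg/m³
  material Q: M = 46.5×10⁻³
  material H: M = 22.8×10⁻³
  material V: M = 19.9×10⁻³
  material Z: M = 13.2×10⁻³
  material Y: M = 12.6×10⁻³
  material S: M = 12.4×10⁻³
Material Q ranks first.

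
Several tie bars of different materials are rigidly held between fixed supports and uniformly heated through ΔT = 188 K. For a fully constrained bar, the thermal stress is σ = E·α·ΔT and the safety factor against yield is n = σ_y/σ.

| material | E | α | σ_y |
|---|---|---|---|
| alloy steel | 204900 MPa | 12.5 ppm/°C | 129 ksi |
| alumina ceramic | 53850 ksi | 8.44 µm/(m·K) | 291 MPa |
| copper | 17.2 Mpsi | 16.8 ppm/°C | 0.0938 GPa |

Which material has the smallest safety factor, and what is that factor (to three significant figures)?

copper, n = 0.250

In consistent units (E in GPa, α in ×10⁻⁶/K, σ_y in MPa):
  alloy steel: E = 204.9, α = 12.5, σ_y = 889.4 → σ = 482 MPa, n = 1.85
  alumina ceramic: E = 371.3, α = 8.44, σ_y = 291.0 → σ = 589 MPa, n = 0.494
  copper: E = 118.6, α = 16.8, σ_y = 93.80 → σ = 375 MPa, n = 0.250
The minimum is copper at n = 0.250.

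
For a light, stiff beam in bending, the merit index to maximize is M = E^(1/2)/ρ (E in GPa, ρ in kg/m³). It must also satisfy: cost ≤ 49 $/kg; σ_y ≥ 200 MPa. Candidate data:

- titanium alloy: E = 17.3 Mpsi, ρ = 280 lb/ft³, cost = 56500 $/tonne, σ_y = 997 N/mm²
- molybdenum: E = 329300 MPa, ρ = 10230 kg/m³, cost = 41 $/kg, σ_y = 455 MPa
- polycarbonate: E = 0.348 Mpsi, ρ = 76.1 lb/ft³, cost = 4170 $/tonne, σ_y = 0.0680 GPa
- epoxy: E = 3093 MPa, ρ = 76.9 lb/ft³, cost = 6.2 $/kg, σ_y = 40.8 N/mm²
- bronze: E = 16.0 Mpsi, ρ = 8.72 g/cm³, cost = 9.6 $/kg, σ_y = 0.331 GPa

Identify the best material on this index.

molybdenum

Screen on constraints: cost ≤ 49 $/kg; σ_y ≥ 200 MPa. Survivors: molybdenum, bronze.
In SI units:
  molybdenum: E = 329.3 GPa, ρ = 10230 kg/m³
  bronze: E = 110.3 GPa, ρ = 8720 kg/m³
  molybdenum: M = 1.77×10⁻³
  bronze: M = 1.20×10⁻³
Molybdenum has the largest M.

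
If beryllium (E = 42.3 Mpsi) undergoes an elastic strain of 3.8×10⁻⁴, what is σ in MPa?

E = 42.3 Mpsi = 291.6 GPa.
σ = E·ε = 291600 MPa × 3.8×10⁻⁴ = 111 MPa.

111 MPa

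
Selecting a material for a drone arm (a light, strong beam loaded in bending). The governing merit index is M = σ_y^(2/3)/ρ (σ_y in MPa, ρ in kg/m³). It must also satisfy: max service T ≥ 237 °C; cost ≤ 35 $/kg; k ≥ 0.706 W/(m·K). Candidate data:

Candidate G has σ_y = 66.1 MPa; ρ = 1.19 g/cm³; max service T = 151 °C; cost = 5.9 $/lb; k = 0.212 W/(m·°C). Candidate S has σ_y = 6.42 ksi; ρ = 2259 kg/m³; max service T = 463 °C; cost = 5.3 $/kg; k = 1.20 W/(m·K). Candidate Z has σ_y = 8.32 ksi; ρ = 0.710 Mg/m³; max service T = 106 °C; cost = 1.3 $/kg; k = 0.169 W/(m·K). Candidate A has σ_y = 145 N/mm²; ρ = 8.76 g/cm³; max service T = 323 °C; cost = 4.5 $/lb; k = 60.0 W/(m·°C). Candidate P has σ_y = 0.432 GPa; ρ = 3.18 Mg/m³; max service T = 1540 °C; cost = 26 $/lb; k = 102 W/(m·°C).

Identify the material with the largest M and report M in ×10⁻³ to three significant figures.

Screen on constraints: max service T ≥ 237 °C; cost ≤ 35 $/kg; k ≥ 0.706 W/(m·K). Survivors: candidate S, candidate A.
Normalizing units and computing the index:
  candidate S: σ_y = 44.26 MPa, ρ = 2259 kg/m³
  candidate A: σ_y = 145.0 MPa, ρ = 8760 kg/m³
  candidate S: M = 5.54×10⁻³
  candidate A: M = 3.15×10⁻³
Candidate S ranks first.

candidate S, M = 5.54×10⁻³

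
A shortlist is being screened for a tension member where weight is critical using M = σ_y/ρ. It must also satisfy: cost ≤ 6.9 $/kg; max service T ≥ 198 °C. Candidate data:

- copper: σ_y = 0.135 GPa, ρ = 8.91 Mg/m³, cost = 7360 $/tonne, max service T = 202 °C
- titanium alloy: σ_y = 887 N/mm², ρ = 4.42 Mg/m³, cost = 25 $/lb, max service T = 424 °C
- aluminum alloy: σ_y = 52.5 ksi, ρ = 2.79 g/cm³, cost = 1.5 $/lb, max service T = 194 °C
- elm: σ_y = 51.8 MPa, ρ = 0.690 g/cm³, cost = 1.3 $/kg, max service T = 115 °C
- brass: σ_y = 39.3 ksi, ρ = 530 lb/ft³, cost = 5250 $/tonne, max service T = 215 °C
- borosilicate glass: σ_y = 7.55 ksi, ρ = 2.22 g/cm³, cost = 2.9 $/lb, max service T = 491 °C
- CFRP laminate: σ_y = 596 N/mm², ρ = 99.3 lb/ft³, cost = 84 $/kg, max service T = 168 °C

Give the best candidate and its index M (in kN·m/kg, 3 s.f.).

brass, M = 31.9 kN·m/kg

Screen on constraints: cost ≤ 6.9 $/kg; max service T ≥ 198 °C. Survivors: brass, borosilicate glass.
Normalizing units and computing the index:
  brass: σ_y = 271.0 MPa, ρ = 8490 kg/m³
  borosilicate glass: σ_y = 52.06 MPa, ρ = 2220 kg/m³
  brass: M = 31.9 kN·m/kg
  borosilicate glass: M = 23.4 kN·m/kg
Brass ranks first.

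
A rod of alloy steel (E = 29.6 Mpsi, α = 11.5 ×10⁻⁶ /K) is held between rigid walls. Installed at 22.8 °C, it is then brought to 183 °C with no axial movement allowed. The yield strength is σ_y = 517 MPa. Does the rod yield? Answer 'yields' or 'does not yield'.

E = 29.6 Mpsi = 204.1 GPa.
ΔT = 160.2 K. Constrained thermal stress σ = E·α·ΔT = 204.1×10³ MPa × 11.5×10⁻⁶ × 160.2 = 376 MPa (compressive).
Compare to σ_y = 517 MPa: σ < σ_y, so it does not yield.

does not yield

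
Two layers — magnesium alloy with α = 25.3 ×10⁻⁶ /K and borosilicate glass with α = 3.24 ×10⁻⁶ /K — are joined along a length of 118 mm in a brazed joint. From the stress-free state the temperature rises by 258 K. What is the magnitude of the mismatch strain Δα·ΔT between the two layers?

Δα = |25.3 − 3.24|×10⁻⁶/K = 22.1×10⁻⁶/K.
Mismatch strain = Δα·ΔT = 22.1×10⁻⁶ × 258.0 = 5.69×10⁻³.

5.69×10⁻³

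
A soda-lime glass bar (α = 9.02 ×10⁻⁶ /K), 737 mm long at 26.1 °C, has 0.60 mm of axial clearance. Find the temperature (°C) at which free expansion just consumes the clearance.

α·L₀·ΔT = 0.6 mm ⇒ ΔT = 0.6 / (9.02×10⁻⁶ × 737.0) = 90.26 K.
T = 26.1 + 90.26 = 116.4 °C.

116 °C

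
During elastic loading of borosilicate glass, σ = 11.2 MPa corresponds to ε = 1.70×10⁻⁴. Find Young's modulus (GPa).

E = σ/ε = 11.2 MPa / 1.70×10⁻⁴ = 65880 MPa = 65.9 GPa.

65.9 GPa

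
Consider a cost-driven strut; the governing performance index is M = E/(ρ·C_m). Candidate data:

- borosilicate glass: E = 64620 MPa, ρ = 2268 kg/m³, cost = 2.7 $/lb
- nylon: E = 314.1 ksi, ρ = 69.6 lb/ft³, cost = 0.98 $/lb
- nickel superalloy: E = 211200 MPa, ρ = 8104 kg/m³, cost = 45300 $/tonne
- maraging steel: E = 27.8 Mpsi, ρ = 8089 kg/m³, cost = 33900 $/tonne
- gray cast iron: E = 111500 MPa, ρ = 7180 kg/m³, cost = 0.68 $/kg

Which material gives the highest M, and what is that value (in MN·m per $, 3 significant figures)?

gray cast iron, M = 22.8 MN·m per $

Convert each candidate to consistent units, then evaluate M:
  borosilicate glass: E = 64.62 GPa, ρ = 2268 kg/m³, cost = 5.952 $/kg
  nylon: E = 2.166 GPa, ρ = 1115 kg/m³, cost = 2.160 $/kg
  nickel superalloy: E = 211.2 GPa, ρ = 8104 kg/m³, cost = 45.30 $/kg
  maraging steel: E = 191.7 GPa, ρ = 8089 kg/m³, cost = 33.90 $/kg
  gray cast iron: E = 111.5 GPa, ρ = 7180 kg/m³, cost = 0.6800 $/kg
  gray cast iron: M = 22.8 MN·m per $
  borosilicate glass: M = 4.79 MN·m per $
  nylon: M = 0.899 MN·m per $
  maraging steel: M = 0.699 MN·m per $
  nickel superalloy: M = 0.575 MN·m per $
Gray cast iron ranks first.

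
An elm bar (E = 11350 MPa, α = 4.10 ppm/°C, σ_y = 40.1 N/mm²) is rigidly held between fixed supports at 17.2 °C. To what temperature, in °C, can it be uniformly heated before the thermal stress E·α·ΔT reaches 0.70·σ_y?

620 °C

E = 11350 MPa = 11.35 GPa.
σ_y = 40.1 N/mm² = 40.10 MPa.
E·α·ΔT = 28.07 MPa ⇒ ΔT = 28.07 / (11.35×10³ × 4.10×10⁻⁶) = 603.2 K.
T = 17.2 + 603.2 = 620.4 °C.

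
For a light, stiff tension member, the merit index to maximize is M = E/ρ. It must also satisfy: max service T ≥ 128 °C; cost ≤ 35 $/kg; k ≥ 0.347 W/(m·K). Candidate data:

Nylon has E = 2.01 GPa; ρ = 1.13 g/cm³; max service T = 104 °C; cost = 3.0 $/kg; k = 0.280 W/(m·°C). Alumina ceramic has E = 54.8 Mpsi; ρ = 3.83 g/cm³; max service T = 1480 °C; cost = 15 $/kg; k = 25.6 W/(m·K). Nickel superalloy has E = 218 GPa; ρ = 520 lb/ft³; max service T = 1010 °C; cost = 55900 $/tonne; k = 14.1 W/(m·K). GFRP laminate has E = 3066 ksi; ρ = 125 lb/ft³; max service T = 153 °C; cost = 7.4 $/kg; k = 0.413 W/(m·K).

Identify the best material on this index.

alumina ceramic

Screen on constraints: max service T ≥ 128 °C; cost ≤ 35 $/kg; k ≥ 0.347 W/(m·K). Survivors: alumina ceramic, GFRP laminate.
After converting to SI:
  alumina ceramic: E = 377.8 GPa, ρ = 3830 kg/m³
  GFRP laminate: E = 21.14 GPa, ρ = 2002 kg/m³
  alumina ceramic: M = 98.7 MN·m/kg
  GFRP laminate: M = 10.6 MN·m/kg
The maximum is for alumina ceramic.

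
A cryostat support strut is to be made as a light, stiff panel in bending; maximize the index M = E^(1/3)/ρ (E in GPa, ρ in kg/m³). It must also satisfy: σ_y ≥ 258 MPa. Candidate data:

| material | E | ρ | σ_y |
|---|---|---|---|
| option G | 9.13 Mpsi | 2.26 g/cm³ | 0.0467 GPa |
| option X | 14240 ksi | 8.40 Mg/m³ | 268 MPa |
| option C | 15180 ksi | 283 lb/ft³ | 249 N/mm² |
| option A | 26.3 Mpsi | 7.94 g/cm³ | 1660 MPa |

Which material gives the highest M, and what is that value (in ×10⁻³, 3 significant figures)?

Screen on constraints: σ_y ≥ 258 MPa. Survivors: option X, option A.
In SI units:
  option X: E = 98.18 GPa, ρ = 8400 kg/m³
  option A: E = 181.3 GPa, ρ = 7940 kg/m³
  option A: M = 0.713×10⁻³
  option X: M = 0.549×10⁻³
Highest index: option A.

option A, M = 0.713×10⁻³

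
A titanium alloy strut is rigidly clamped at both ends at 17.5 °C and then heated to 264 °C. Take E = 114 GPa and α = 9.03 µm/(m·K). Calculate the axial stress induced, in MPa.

ΔT = 246.5 K. Constrained thermal stress σ = E·α·ΔT = 114.0×10³ MPa × 9.03×10⁻⁶ × 246.5 = 254 MPa (compressive).

254 MPa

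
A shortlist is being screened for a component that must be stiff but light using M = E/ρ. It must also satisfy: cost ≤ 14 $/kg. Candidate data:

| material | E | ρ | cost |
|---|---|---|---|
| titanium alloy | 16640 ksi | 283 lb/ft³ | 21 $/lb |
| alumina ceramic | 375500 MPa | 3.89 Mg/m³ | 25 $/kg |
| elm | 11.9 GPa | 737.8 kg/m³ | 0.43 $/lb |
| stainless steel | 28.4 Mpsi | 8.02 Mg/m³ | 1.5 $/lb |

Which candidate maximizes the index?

stainless steel

Screen on constraints: cost ≤ 14 $/kg. Survivors: elm, stainless steel.
In SI units:
  elm: E = 11.90 GPa, ρ = 737.8 kg/m³
  stainless steel: E = 195.8 GPa, ρ = 8020 kg/m³
  stainless steel: M = 24.4 MN·m/kg
  elm: M = 16.1 MN·m/kg
Stainless steel ranks first.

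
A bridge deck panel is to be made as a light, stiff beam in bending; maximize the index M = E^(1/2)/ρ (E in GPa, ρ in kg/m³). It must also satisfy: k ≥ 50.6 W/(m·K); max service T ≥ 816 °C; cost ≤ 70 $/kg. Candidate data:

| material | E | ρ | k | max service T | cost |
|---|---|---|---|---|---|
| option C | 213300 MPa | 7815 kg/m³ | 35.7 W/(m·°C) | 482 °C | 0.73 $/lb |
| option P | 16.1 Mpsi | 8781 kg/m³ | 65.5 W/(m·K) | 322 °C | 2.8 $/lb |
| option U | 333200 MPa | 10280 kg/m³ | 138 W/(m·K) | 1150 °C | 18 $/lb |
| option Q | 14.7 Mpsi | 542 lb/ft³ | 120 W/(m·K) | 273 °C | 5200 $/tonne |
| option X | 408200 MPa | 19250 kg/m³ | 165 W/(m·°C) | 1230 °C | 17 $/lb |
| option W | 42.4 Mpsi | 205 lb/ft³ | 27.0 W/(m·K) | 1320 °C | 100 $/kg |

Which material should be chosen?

Screen on constraints: k ≥ 50.6 W/(m·K); max service T ≥ 816 °C; cost ≤ 70 $/kg. Survivors: option U, option X.
After converting to SI:
  option U: E = 333.2 GPa, ρ = 10280 kg/m³
  option X: E = 408.2 GPa, ρ = 19250 kg/m³
  option U: M = 1.78×10⁻³
  option X: M = 1.05×10⁻³
Option U ranks first.

option U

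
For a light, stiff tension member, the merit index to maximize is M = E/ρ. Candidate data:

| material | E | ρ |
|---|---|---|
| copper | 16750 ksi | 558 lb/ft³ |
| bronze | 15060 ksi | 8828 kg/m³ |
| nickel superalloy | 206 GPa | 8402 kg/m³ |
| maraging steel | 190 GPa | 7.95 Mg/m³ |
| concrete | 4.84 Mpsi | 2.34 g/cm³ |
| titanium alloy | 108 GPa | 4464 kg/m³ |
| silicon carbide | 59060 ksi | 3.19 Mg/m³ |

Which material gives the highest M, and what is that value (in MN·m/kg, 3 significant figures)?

silicon carbide, M = 128 MN·m/kg

Convert each candidate to consistent units, then evaluate M:
  copper: E = 115.5 GPa, ρ = 8938 kg/m³
  bronze: E = 103.8 GPa, ρ = 8828 kg/m³
  nickel superalloy: E = 206.0 GPa, ρ = 8402 kg/m³
  maraging steel: E = 190.0 GPa, ρ = 7950 kg/m³
  concrete: E = 33.37 GPa, ρ = 2340 kg/m³
  titanium alloy: E = 108.0 GPa, ρ = 4464 kg/m³
  silicon carbide: E = 407.2 GPa, ρ = 3190 kg/m³
  silicon carbide: M = 128 MN·m/kg
  nickel superalloy: M = 24.5 MN·m/kg
  titanium alloy: M = 24.2 MN·m/kg
  maraging steel: M = 23.9 MN·m/kg
  concrete: M = 14.3 MN·m/kg
  copper: M = 12.9 MN·m/kg
  bronze: M = 11.8 MN·m/kg
Highest index: silicon carbide.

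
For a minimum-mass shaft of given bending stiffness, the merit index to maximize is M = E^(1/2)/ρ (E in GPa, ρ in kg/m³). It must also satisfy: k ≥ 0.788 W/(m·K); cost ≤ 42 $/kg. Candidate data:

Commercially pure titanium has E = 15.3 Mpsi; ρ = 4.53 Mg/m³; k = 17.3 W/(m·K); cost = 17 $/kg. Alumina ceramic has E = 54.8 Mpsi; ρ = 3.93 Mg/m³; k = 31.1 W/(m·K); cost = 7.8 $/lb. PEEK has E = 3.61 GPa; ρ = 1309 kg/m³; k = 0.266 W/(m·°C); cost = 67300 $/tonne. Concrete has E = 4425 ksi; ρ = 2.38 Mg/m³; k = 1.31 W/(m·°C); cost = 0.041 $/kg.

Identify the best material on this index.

Screen on constraints: k ≥ 0.788 W/(m·K); cost ≤ 42 $/kg. Survivors: commercially pure titanium, alumina ceramic, concrete.
In SI units:
  commercially pure titanium: E = 105.5 GPa, ρ = 4530 kg/m³
  alumina ceramic: E = 377.8 GPa, ρ = 3930 kg/m³
  concrete: E = 30.51 GPa, ρ = 2380 kg/m³
  alumina ceramic: M = 4.95×10⁻³
  concrete: M = 2.32×10⁻³
  commercially pure titanium: M = 2.27×10⁻³
The maximum is for alumina ceramic.

alumina ceramic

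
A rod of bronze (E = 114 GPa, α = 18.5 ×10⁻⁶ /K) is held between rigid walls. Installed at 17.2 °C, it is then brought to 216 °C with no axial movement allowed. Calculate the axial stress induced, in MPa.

419 MPa

ΔT = 198.8 K. Constrained thermal stress σ = E·α·ΔT = 114.0×10³ MPa × 18.5×10⁻⁶ × 198.8 = 419 MPa (compressive).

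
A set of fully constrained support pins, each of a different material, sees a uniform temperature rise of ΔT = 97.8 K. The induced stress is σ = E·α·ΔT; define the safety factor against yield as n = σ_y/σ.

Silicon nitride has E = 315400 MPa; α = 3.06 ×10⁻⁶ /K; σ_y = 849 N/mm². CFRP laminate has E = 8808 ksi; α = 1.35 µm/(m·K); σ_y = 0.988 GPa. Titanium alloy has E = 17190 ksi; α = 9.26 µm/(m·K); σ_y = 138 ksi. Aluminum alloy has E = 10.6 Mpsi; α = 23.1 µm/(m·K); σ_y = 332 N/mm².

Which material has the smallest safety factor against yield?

aluminum alloy

In consistent units (E in GPa, α in ×10⁻⁶/K, σ_y in MPa):
  silicon nitride: E = 315.4, α = 3.06, σ_y = 849.0 → σ = 94.4 MPa, n = 8.99
  CFRP laminate: E = 60.73, α = 1.35, σ_y = 988.0 → σ = 8.02 MPa, n = 123
  titanium alloy: E = 118.5, α = 9.26, σ_y = 951.5 → σ = 107 MPa, n = 8.86
  aluminum alloy: E = 73.08, α = 23.1, σ_y = 332.0 → σ = 165 MPa, n = 2.01
Aluminum alloy has the lowest safety factor, n = 2.01.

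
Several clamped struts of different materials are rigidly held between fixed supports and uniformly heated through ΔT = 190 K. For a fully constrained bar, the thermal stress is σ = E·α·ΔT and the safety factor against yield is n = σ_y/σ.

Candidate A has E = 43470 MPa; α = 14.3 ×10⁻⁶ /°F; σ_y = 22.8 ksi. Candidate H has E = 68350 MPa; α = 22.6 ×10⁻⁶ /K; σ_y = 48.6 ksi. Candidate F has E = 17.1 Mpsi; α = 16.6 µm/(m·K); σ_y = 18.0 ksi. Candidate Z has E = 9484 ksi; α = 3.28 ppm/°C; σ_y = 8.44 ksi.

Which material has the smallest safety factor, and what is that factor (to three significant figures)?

Converting E to GPa, α to ×10⁻⁶/K, σ_y to MPa, then σ and n for each:
  candidate A: E = 43.47, α = 25.7, σ_y = 157.2 → σ = 213 MPa, n = 0.739
  candidate H: E = 68.35, α = 22.6, σ_y = 335.1 → σ = 293 MPa, n = 1.14
  candidate F: E = 117.9, α = 16.6, σ_y = 124.1 → σ = 372 MPa, n = 0.334
  candidate Z: E = 65.39, α = 3.28, σ_y = 58.19 → σ = 40.8 MPa, n = 1.43
Candidate F has the lowest safety factor, n = 0.334.

candidate F, n = 0.334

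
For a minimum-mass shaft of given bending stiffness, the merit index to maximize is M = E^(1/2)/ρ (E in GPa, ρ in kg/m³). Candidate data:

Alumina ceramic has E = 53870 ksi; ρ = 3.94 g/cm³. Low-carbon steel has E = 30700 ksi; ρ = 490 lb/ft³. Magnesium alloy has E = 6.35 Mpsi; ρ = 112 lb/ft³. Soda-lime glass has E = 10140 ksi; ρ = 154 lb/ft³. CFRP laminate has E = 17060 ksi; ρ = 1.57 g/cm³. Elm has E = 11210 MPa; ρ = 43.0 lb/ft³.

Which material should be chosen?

After converting to SI:
  alumina ceramic: E = 371.4 GPa, ρ = 3940 kg/m³
  low-carbon steel: E = 211.7 GPa, ρ = 7849 kg/m³
  magnesium alloy: E = 43.78 GPa, ρ = 1794 kg/m³
  soda-lime glass: E = 69.91 GPa, ρ = 2467 kg/m³
  CFRP laminate: E = 117.6 GPa, ρ = 1570 kg/m³
  elm: E = 11.21 GPa, ρ = 688.8 kg/m³
  CFRP laminate: M = 6.91×10⁻³
  alumina ceramic: M = 4.89×10⁻³
  elm: M = 4.86×10⁻³
  magnesium alloy: M = 3.69×10⁻³
  soda-lime glass: M = 3.39×10⁻³
  low-carbon steel: M = 1.85×10⁻³
CFRP laminate has the largest M.

CFRP laminate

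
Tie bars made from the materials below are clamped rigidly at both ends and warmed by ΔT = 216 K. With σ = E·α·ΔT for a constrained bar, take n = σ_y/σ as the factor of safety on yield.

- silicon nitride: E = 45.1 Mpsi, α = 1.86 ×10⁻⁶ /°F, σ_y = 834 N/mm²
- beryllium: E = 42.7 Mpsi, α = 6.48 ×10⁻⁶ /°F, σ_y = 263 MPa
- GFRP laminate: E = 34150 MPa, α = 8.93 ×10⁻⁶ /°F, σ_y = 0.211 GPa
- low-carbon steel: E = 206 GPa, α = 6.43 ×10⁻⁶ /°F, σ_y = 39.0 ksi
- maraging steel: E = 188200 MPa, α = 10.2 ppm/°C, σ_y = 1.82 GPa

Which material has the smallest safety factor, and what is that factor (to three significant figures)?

In consistent units (E in GPa, α in ×10⁻⁶/K, σ_y in MPa):
  silicon nitride: E = 311.0, α = 3.35, σ_y = 834.0 → σ = 225 MPa, n = 3.71
  beryllium: E = 294.4, α = 11.7, σ_y = 263.0 → σ = 742 MPa, n = 0.355
  GFRP laminate: E = 34.15, α = 16.1, σ_y = 211.0 → σ = 119 MPa, n = 1.78
  low-carbon steel: E = 206.0, α = 11.6, σ_y = 268.9 → σ = 515 MPa, n = 0.522
  maraging steel: E = 188.2, α = 10.2, σ_y = 1820 → σ = 415 MPa, n = 4.39
Beryllium has the lowest safety factor, n = 0.355.

beryllium, n = 0.355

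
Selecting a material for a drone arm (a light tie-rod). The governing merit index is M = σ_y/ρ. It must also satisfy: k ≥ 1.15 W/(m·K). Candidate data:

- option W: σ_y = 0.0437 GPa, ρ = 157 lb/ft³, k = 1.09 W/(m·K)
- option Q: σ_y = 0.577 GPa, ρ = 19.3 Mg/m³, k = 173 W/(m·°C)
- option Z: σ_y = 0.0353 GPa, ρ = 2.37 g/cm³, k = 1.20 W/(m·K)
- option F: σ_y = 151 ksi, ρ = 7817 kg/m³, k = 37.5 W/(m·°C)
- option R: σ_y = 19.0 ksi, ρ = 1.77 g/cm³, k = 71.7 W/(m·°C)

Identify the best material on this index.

Screen on constraints: k ≥ 1.15 W/(m·K). Survivors: option Q, option Z, option F, option R.
In SI units:
  option Q: σ_y = 577.0 MPa, ρ = 19300 kg/m³
  option Z: σ_y = 35.30 MPa, ρ = 2370 kg/m³
  option F: σ_y = 1041 MPa, ρ = 7817 kg/m³
  option R: σ_y = 131.0 MPa, ρ = 1770 kg/m³
  option F: M = 133 kN·m/kg
  option R: M = 74.0 kN·m/kg
  option Q: M = 29.9 kN·m/kg
  option Z: M = 14.9 kN·m/kg
Option F has the largest M.

option F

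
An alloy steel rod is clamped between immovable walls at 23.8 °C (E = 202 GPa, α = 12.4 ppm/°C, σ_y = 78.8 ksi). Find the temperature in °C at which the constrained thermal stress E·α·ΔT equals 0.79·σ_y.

σ_y = 78.8 ksi = 543.3 MPa.
E·α·ΔT = 429.2 MPa ⇒ ΔT = 429.2 / (202.0×10³ × 12.4×10⁻⁶) = 171.4 K.
T = 23.8 + 171.4 = 195.2 °C.

195 °C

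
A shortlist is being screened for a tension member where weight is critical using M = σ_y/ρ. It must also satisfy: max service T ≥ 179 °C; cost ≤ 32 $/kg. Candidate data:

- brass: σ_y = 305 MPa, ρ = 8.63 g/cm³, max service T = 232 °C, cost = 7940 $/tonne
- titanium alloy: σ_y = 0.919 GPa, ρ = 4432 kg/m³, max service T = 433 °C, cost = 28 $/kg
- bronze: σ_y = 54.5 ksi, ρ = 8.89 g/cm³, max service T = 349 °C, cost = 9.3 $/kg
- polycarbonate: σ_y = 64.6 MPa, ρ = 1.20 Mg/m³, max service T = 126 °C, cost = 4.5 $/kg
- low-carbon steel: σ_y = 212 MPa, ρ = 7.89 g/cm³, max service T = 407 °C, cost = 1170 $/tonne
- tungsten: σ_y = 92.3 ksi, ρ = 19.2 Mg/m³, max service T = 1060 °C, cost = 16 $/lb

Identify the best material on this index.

Screen on constraints: max service T ≥ 179 °C; cost ≤ 32 $/kg. Survivors: brass, titanium alloy, bronze, low-carbon steel.
Putting every candidate on a common basis:
  brass: σ_y = 305.0 MPa, ρ = 8630 kg/m³
  titanium alloy: σ_y = 919.0 MPa, ρ = 4432 kg/m³
  bronze: σ_y = 375.8 MPa, ρ = 8890 kg/m³
  low-carbon steel: σ_y = 212.0 MPa, ρ = 7890 kg/m³
  titanium alloy: M = 207 kN·m/kg
  bronze: M = 42.3 kN·m/kg
  brass: M = 35.3 kN·m/kg
  low-carbon steel: M = 26.9 kN·m/kg
Titanium alloy ranks first.

titanium alloy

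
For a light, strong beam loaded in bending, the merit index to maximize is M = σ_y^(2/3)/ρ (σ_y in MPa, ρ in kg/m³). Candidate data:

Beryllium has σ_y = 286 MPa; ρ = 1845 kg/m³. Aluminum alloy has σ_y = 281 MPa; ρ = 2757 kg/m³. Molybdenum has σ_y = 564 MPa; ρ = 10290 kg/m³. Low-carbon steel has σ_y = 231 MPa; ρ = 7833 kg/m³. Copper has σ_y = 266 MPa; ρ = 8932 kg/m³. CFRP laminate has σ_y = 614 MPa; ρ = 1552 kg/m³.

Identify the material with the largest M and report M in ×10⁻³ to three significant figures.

Evaluate M for each candidate:
  CFRP laminate: M = 46.5×10⁻³
  beryllium: M = 23.5×10⁻³
  aluminum alloy: M = 15.6×10⁻³
  molybdenum: M = 6.63×10⁻³
  low-carbon steel: M = 4.81×10⁻³
  copper: M = 4.63×10⁻³
CFRP laminate has the largest M.

CFRP laminate, M = 46.5×10⁻³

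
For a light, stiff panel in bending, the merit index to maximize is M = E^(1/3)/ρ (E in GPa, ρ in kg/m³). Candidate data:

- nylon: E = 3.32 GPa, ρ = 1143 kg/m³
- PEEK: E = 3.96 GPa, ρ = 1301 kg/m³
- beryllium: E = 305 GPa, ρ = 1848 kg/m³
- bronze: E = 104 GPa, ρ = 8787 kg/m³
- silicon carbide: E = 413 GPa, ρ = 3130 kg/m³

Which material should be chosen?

Evaluate M for each candidate:
  beryllium: M = 3.64×10⁻³
  silicon carbide: M = 2.38×10⁻³
  nylon: M = 1.31×10⁻³
  PEEK: M = 1.22×10⁻³
  bronze: M = 0.535×10⁻³
Highest index: beryllium.

beryllium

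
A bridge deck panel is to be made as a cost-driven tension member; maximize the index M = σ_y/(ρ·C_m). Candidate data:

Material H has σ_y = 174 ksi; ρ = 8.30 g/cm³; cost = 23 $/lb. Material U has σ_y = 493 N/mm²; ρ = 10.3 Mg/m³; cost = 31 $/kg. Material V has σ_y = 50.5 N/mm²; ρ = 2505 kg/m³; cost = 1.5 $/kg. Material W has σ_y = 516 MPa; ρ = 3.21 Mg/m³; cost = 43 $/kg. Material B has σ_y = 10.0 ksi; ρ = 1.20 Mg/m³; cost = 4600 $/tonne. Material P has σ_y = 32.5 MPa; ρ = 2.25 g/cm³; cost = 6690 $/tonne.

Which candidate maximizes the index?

Normalizing units and computing the index:
  material H: σ_y = 1200 MPa, ρ = 8300 kg/m³, cost = 50.71 $/kg
  material U: σ_y = 493.0 MPa, ρ = 10300 kg/m³, cost = 31.00 $/kg
  material V: σ_y = 50.50 MPa, ρ = 2505 kg/m³, cost = 1.500 $/kg
  material W: σ_y = 516.0 MPa, ρ = 3210 kg/m³, cost = 43.00 $/kg
  material B: σ_y = 68.95 MPa, ρ = 1200 kg/m³, cost = 4.600 $/kg
  material P: σ_y = 32.50 MPa, ρ = 2250 kg/m³, cost = 6.690 $/kg
  material V: M = 13.4 kN·m per $
  material B: M = 12.5 kN·m per $
  material W: M = 3.74 kN·m per $
  material H: M = 2.85 kN·m per $
  material P: M = 2.16 kN·m per $
  material U: M = 1.54 kN·m per $
Material V ranks first.

material V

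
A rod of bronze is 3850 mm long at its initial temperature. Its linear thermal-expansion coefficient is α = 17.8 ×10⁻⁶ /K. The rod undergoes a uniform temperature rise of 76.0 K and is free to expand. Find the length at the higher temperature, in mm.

3855.2 mm

ΔL = α·L₀·ΔT = 17.8×10⁻⁶ × 3850 mm × 76.00 K = 5.21 mm.
L = L₀ + ΔL = 3850 + 5.21 = 3855.2 mm.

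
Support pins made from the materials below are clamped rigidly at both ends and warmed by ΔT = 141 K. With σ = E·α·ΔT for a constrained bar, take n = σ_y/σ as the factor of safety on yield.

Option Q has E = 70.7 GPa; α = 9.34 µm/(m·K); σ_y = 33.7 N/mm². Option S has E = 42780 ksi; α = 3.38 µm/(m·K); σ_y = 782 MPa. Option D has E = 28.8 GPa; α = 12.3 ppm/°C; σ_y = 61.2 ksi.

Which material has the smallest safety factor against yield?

With everything in SI (GPa, ×10⁻⁶/K, MPa):
  option Q: E = 70.70, α = 9.34, σ_y = 33.70 → σ = 93.1 MPa, n = 0.362
  option S: E = 295.0, α = 3.38, σ_y = 782.0 → σ = 141 MPa, n = 5.56
  option D: E = 28.80, α = 12.3, σ_y = 422.0 → σ = 49.9 MPa, n = 8.45
Smallest n: option Q with n = 0.362.

option Q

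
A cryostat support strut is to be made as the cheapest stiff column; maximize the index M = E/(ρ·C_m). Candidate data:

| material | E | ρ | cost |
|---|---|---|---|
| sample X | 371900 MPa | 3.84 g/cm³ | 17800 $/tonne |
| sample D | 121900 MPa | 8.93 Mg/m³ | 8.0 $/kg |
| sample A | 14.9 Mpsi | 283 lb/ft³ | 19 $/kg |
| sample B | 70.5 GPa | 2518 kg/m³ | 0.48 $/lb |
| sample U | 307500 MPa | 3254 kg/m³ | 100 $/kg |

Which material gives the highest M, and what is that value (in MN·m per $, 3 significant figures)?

After converting to SI:
  sample X: E = 371.9 GPa, ρ = 3840 kg/m³, cost = 17.80 $/kg
  sample D: E = 121.9 GPa, ρ = 8930 kg/m³, cost = 8.000 $/kg
  sample A: E = 102.7 GPa, ρ = 4533 kg/m³, cost = 19.00 $/kg
  sample B: E = 70.50 GPa, ρ = 2518 kg/m³, cost = 1.058 $/kg
  sample U: E = 307.5 GPa, ρ = 3254 kg/m³, cost = 100.0 $/kg
  sample B: M = 26.5 MN·m per $
  sample X: M = 5.44 MN·m per $
  sample D: M = 1.71 MN·m per $
  sample A: M = 1.19 MN·m per $
  sample U: M = 0.945 MN·m per $
Sample B ranks first.

sample B, M = 26.5 MN·m per $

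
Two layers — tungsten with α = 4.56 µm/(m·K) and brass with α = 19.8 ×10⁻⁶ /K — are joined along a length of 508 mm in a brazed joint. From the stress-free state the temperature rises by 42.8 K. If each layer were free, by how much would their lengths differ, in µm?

331 µm

Δα = |4.56 − 19.8|×10⁻⁶/K = 15.2×10⁻⁶/K.
ΔL_mismatch = Δα·L·ΔT = 15.2×10⁻⁶ × 508.0 mm × 42.8 K = 331 µm.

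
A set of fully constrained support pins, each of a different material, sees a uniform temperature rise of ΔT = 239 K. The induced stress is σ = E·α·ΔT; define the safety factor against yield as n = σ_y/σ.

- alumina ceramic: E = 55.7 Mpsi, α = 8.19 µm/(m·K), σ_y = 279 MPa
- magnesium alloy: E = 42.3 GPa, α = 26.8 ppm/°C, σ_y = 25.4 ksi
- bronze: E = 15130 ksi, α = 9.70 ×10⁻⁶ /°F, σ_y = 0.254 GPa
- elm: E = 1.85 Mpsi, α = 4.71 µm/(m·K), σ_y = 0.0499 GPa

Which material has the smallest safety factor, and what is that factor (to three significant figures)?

Converting E to GPa, α to ×10⁻⁶/K, σ_y to MPa, then σ and n for each:
  alumina ceramic: E = 384.0, α = 8.19, σ_y = 279.0 → σ = 752 MPa, n = 0.371
  magnesium alloy: E = 42.30, α = 26.8, σ_y = 175.1 → σ = 271 MPa, n = 0.646
  bronze: E = 104.3, α = 17.5, σ_y = 254.0 → σ = 435 MPa, n = 0.583
  elm: E = 12.76, α = 4.71, σ_y = 49.90 → σ = 14.4 MPa, n = 3.48
Smallest n: alumina ceramic with n = 0.371.

alumina ceramic, n = 0.371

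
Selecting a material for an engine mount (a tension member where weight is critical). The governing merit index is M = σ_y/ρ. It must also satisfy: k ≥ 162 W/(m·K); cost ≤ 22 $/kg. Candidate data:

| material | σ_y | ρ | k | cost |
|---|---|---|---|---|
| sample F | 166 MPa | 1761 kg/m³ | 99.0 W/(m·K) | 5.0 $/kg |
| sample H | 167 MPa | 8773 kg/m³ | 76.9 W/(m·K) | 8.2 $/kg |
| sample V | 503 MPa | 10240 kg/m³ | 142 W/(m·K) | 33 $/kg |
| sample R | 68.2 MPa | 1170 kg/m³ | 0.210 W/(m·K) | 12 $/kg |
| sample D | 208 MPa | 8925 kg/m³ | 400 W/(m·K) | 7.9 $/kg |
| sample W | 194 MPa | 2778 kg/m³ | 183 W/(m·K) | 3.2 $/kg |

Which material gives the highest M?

sample W

Screen on constraints: k ≥ 162 W/(m·K); cost ≤ 22 $/kg. Survivors: sample D, sample W.
Per-candidate index values:
  sample W: M = 69.8 kN·m/kg
  sample D: M = 23.3 kN·m/kg
The maximum is for sample W.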